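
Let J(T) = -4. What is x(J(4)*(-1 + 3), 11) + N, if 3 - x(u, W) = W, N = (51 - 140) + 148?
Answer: 51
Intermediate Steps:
N = 59 (N = -89 + 148 = 59)
x(u, W) = 3 - W
x(J(4)*(-1 + 3), 11) + N = (3 - 1*11) + 59 = (3 - 11) + 59 = -8 + 59 = 51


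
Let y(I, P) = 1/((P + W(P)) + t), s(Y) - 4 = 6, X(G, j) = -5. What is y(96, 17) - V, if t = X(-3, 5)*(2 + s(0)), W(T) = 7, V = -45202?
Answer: 1627271/36 ≈ 45202.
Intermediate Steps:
s(Y) = 10 (s(Y) = 4 + 6 = 10)
t = -60 (t = -5*(2 + 10) = -5*12 = -60)
y(I, P) = 1/(-53 + P) (y(I, P) = 1/((P + 7) - 60) = 1/((7 + P) - 60) = 1/(-53 + P))
y(96, 17) - V = 1/(-53 + 17) - 1*(-45202) = 1/(-36) + 45202 = -1/36 + 45202 = 1627271/36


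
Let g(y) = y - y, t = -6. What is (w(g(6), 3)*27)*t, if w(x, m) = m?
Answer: -486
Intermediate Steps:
g(y) = 0
(w(g(6), 3)*27)*t = (3*27)*(-6) = 81*(-6) = -486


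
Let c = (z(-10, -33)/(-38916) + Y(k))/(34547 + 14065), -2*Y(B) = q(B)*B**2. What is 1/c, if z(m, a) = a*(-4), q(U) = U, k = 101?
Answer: -315297432/3341266165 ≈ -0.094365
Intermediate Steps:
z(m, a) = -4*a
Y(B) = -B**3/2 (Y(B) = -B*B**2/2 = -B**3/2)
c = -3341266165/315297432 (c = (-4*(-33)/(-38916) - 1/2*101**3)/(34547 + 14065) = (132*(-1/38916) - 1/2*1030301)/48612 = (-11/3243 - 1030301/2)*(1/48612) = -3341266165/6486*1/48612 = -3341266165/315297432 ≈ -10.597)
1/c = 1/(-3341266165/315297432) = -315297432/3341266165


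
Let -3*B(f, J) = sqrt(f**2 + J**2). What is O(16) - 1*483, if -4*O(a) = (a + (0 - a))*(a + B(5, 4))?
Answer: -483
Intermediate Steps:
B(f, J) = -sqrt(J**2 + f**2)/3 (B(f, J) = -sqrt(f**2 + J**2)/3 = -sqrt(J**2 + f**2)/3)
O(a) = 0 (O(a) = -(a + (0 - a))*(a - sqrt(4**2 + 5**2)/3)/4 = -(a - a)*(a - sqrt(16 + 25)/3)/4 = -0*(a - sqrt(41)/3) = -1/4*0 = 0)
O(16) - 1*483 = 0 - 1*483 = 0 - 483 = -483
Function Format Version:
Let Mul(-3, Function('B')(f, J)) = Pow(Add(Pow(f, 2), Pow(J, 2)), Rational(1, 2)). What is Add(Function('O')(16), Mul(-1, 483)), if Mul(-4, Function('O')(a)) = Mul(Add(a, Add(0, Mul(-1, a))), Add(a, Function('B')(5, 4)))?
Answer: -483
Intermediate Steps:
Function('B')(f, J) = Mul(Rational(-1, 3), Pow(Add(Pow(J, 2), Pow(f, 2)), Rational(1, 2))) (Function('B')(f, J) = Mul(Rational(-1, 3), Pow(Add(Pow(f, 2), Pow(J, 2)), Rational(1, 2))) = Mul(Rational(-1, 3), Pow(Add(Pow(J, 2), Pow(f, 2)), Rational(1, 2))))
Function('O')(a) = 0 (Function('O')(a) = Mul(Rational(-1, 4), Mul(Add(a, Add(0, Mul(-1, a))), Add(a, Mul(Rational(-1, 3), Pow(Add(Pow(4, 2), Pow(5, 2)), Rational(1, 2)))))) = Mul(Rational(-1, 4), Mul(Add(a, Mul(-1, a)), Add(a, Mul(Rational(-1, 3), Pow(Add(16, 25), Rational(1, 2)))))) = Mul(Rational(-1, 4), Mul(0, Add(a, Mul(Rational(-1, 3), Pow(41, Rational(1, 2)))))) = Mul(Rational(-1, 4), 0) = 0)
Add(Function('O')(16), Mul(-1, 483)) = Add(0, Mul(-1, 483)) = Add(0, -483) = -483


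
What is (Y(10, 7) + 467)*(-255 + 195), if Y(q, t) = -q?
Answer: -27420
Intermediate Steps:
(Y(10, 7) + 467)*(-255 + 195) = (-1*10 + 467)*(-255 + 195) = (-10 + 467)*(-60) = 457*(-60) = -27420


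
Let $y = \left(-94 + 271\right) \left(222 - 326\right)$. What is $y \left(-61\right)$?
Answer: $1122888$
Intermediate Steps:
$y = -18408$ ($y = 177 \left(-104\right) = -18408$)
$y \left(-61\right) = \left(-18408\right) \left(-61\right) = 1122888$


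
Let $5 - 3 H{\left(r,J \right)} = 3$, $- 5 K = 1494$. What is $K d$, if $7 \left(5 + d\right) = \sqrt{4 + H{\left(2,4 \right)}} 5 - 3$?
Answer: $\frac{56772}{35} - \frac{498 \sqrt{42}}{7} \approx 1161.0$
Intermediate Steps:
$K = - \frac{1494}{5}$ ($K = \left(- \frac{1}{5}\right) 1494 = - \frac{1494}{5} \approx -298.8$)
$H{\left(r,J \right)} = \frac{2}{3}$ ($H{\left(r,J \right)} = \frac{5}{3} - 1 = \frac{2}{3}$)
$d = - \frac{38}{7} + \frac{5 \sqrt{42}}{21}$ ($d = -5 + \frac{\sqrt{4 + \frac{2}{3}} \cdot 5 - 3}{7} = -5 + \frac{\sqrt{\frac{14}{3}} \cdot 5 - 3}{7} = -5 + \frac{\frac{\sqrt{42}}{3} \cdot 5 - 3}{7} = -5 + \frac{\frac{5 \sqrt{42}}{3} - 3}{7} = -5 + \frac{-3 + \frac{5 \sqrt{42}}{3}}{7} = -5 - \left(\frac{3}{7} - \frac{5 \sqrt{42}}{21}\right) = - \frac{38}{7} + \frac{5 \sqrt{42}}{21} \approx -3.8855$)
$K d = - \frac{1494 \left(- \frac{38}{7} + \frac{5 \sqrt{42}}{21}\right)}{5} = \frac{56772}{35} - \frac{498 \sqrt{42}}{7}$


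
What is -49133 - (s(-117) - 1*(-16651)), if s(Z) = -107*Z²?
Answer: 1398939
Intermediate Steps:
-49133 - (s(-117) - 1*(-16651)) = -49133 - (-107*(-117)² - 1*(-16651)) = -49133 - (-107*13689 + 16651) = -49133 - (-1464723 + 16651) = -49133 - 1*(-1448072) = -49133 + 1448072 = 1398939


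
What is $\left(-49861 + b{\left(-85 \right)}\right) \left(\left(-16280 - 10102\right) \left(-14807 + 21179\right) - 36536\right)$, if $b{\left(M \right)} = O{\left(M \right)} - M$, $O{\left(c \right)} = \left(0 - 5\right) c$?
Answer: $8298007426640$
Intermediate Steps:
$O{\left(c \right)} = - 5 c$
$b{\left(M \right)} = - 6 M$ ($b{\left(M \right)} = - 5 M - M = - 6 M$)
$\left(-49861 + b{\left(-85 \right)}\right) \left(\left(-16280 - 10102\right) \left(-14807 + 21179\right) - 36536\right) = \left(-49861 - -510\right) \left(\left(-16280 - 10102\right) \left(-14807 + 21179\right) - 36536\right) = \left(-49861 + 510\right) \left(\left(-26382\right) 6372 - 36536\right) = - 49351 \left(-168106104 - 36536\right) = \left(-49351\right) \left(-168142640\right) = 8298007426640$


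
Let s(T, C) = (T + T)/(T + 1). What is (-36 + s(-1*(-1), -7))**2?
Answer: 1225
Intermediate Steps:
s(T, C) = 2*T/(1 + T) (s(T, C) = (2*T)/(1 + T) = 2*T/(1 + T))
(-36 + s(-1*(-1), -7))**2 = (-36 + 2*(-1*(-1))/(1 - 1*(-1)))**2 = (-36 + 2*1/(1 + 1))**2 = (-36 + 2*1/2)**2 = (-36 + 2*1*(1/2))**2 = (-36 + 1)**2 = (-35)**2 = 1225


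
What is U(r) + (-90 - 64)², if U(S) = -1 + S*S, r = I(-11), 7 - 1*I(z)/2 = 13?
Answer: 23859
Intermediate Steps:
I(z) = -12 (I(z) = 14 - 2*13 = 14 - 26 = -12)
r = -12
U(S) = -1 + S²
U(r) + (-90 - 64)² = (-1 + (-12)²) + (-90 - 64)² = (-1 + 144) + (-154)² = 143 + 23716 = 23859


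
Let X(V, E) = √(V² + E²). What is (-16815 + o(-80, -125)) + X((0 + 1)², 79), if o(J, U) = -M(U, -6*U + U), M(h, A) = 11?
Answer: -16826 + √6242 ≈ -16747.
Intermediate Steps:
o(J, U) = -11 (o(J, U) = -1*11 = -11)
X(V, E) = √(E² + V²)
(-16815 + o(-80, -125)) + X((0 + 1)², 79) = (-16815 - 11) + √(79² + ((0 + 1)²)²) = -16826 + √(6241 + (1²)²) = -16826 + √(6241 + 1²) = -16826 + √(6241 + 1) = -16826 + √6242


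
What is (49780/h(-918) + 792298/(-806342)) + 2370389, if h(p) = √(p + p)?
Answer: 955671707370/403171 - 24890*I*√51/153 ≈ 2.3704e+6 - 1161.8*I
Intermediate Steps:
h(p) = √2*√p (h(p) = √(2*p) = √2*√p)
(49780/h(-918) + 792298/(-806342)) + 2370389 = (49780/((√2*√(-918))) + 792298/(-806342)) + 2370389 = (49780/((√2*(3*I*√102))) + 792298*(-1/806342)) + 2370389 = (49780/((6*I*√51)) - 396149/403171) + 2370389 = (49780*(-I*√51/306) - 396149/403171) + 2370389 = (-24890*I*√51/153 - 396149/403171) + 2370389 = (-396149/403171 - 24890*I*√51/153) + 2370389 = 955671707370/403171 - 24890*I*√51/153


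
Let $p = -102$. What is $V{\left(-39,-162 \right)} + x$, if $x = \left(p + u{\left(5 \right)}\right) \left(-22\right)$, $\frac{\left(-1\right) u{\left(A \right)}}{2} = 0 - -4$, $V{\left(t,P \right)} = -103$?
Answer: $2317$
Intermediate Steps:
$u{\left(A \right)} = -8$ ($u{\left(A \right)} = - 2 \left(0 - -4\right) = - 2 \left(0 + 4\right) = \left(-2\right) 4 = -8$)
$x = 2420$ ($x = \left(-102 - 8\right) \left(-22\right) = \left(-110\right) \left(-22\right) = 2420$)
$V{\left(-39,-162 \right)} + x = -103 + 2420 = 2317$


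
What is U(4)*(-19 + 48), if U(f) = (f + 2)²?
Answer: 1044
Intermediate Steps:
U(f) = (2 + f)²
U(4)*(-19 + 48) = (2 + 4)²*(-19 + 48) = 6²*29 = 36*29 = 1044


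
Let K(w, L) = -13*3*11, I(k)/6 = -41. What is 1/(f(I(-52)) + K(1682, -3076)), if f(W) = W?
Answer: -1/675 ≈ -0.0014815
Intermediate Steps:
I(k) = -246 (I(k) = 6*(-41) = -246)
K(w, L) = -429 (K(w, L) = -39*11 = -429)
1/(f(I(-52)) + K(1682, -3076)) = 1/(-246 - 429) = 1/(-675) = -1/675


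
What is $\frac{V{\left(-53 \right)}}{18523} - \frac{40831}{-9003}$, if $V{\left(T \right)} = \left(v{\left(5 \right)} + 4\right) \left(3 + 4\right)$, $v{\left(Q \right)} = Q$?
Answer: $\frac{756879802}{166762569} \approx 4.5387$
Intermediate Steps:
$V{\left(T \right)} = 63$ ($V{\left(T \right)} = \left(5 + 4\right) \left(3 + 4\right) = 9 \cdot 7 = 63$)
$\frac{V{\left(-53 \right)}}{18523} - \frac{40831}{-9003} = \frac{63}{18523} - \frac{40831}{-9003} = 63 \cdot \frac{1}{18523} - - \frac{40831}{9003} = \frac{63}{18523} + \frac{40831}{9003} = \frac{756879802}{166762569}$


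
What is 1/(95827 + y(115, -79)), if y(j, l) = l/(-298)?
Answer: 298/28556525 ≈ 1.0435e-5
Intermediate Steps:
y(j, l) = -l/298 (y(j, l) = l*(-1/298) = -l/298)
1/(95827 + y(115, -79)) = 1/(95827 - 1/298*(-79)) = 1/(95827 + 79/298) = 1/(28556525/298) = 298/28556525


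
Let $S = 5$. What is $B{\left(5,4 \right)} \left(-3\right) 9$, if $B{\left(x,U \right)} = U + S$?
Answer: $-243$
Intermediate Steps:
$B{\left(x,U \right)} = 5 + U$ ($B{\left(x,U \right)} = U + 5 = 5 + U$)
$B{\left(5,4 \right)} \left(-3\right) 9 = \left(5 + 4\right) \left(-3\right) 9 = 9 \left(-3\right) 9 = \left(-27\right) 9 = -243$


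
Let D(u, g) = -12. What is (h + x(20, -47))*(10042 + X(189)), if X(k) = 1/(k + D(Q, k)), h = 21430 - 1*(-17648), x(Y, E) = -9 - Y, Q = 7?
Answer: 69407059315/177 ≈ 3.9213e+8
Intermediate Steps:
h = 39078 (h = 21430 + 17648 = 39078)
X(k) = 1/(-12 + k) (X(k) = 1/(k - 12) = 1/(-12 + k))
(h + x(20, -47))*(10042 + X(189)) = (39078 + (-9 - 1*20))*(10042 + 1/(-12 + 189)) = (39078 + (-9 - 20))*(10042 + 1/177) = (39078 - 29)*(10042 + 1/177) = 39049*(1777435/177) = 69407059315/177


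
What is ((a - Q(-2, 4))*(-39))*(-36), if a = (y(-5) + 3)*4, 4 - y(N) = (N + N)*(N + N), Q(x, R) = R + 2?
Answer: -530712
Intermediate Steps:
Q(x, R) = 2 + R
y(N) = 4 - 4*N**2 (y(N) = 4 - (N + N)*(N + N) = 4 - 2*N*2*N = 4 - 4*N**2)
a = -372 (a = ((4 - 4*(-5)**2) + 3)*4 = ((4 - 4*25) + 3)*4 = ((4 - 100) + 3)*4 = (-96 + 3)*4 = -93*4 = -372)
((a - Q(-2, 4))*(-39))*(-36) = ((-372 - (2 + 4))*(-39))*(-36) = ((-372 - 1*6)*(-39))*(-36) = ((-372 - 6)*(-39))*(-36) = -378*(-39)*(-36) = 14742*(-36) = -530712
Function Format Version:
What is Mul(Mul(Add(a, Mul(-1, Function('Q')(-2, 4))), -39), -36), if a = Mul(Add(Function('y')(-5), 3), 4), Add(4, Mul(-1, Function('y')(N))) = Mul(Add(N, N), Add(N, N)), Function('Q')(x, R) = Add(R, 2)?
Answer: -530712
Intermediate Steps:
Function('Q')(x, R) = Add(2, R)
Function('y')(N) = Add(4, Mul(-4, Pow(N, 2))) (Function('y')(N) = Add(4, Mul(-1, Mul(Add(N, N), Add(N, N)))) = Add(4, Mul(-1, Mul(Mul(2, N), Mul(2, N)))) = Add(4, Mul(-1, Mul(4, Pow(N, 2)))) = Add(4, Mul(-4, Pow(N, 2))))
a = -372 (a = Mul(Add(Add(4, Mul(-4, Pow(-5, 2))), 3), 4) = Mul(Add(Add(4, Mul(-4, 25)), 3), 4) = Mul(Add(Add(4, -100), 3), 4) = Mul(Add(-96, 3), 4) = Mul(-93, 4) = -372)
Mul(Mul(Add(a, Mul(-1, Function('Q')(-2, 4))), -39), -36) = Mul(Mul(Add(-372, Mul(-1, Add(2, 4))), -39), -36) = Mul(Mul(Add(-372, Mul(-1, 6)), -39), -36) = Mul(Mul(Add(-372, -6), -39), -36) = Mul(Mul(-378, -39), -36) = Mul(14742, -36) = -530712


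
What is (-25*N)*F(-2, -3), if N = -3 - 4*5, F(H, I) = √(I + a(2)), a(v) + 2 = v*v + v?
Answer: 575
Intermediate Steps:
a(v) = -2 + v + v² (a(v) = -2 + (v*v + v) = -2 + (v² + v) = -2 + (v + v²) = -2 + v + v²)
F(H, I) = √(4 + I) (F(H, I) = √(I + (-2 + 2 + 2²)) = √(I + (-2 + 2 + 4)) = √(I + 4) = √(4 + I))
N = -23 (N = -3 - 20 = -23)
(-25*N)*F(-2, -3) = (-25*(-23))*√(4 - 3) = 575*√1 = 575*1 = 575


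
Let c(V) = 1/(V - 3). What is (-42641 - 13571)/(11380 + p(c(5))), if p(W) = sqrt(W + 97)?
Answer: -255877024/51801721 + 56212*sqrt(390)/259008605 ≈ -4.9353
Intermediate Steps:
c(V) = 1/(-3 + V)
p(W) = sqrt(97 + W)
(-42641 - 13571)/(11380 + p(c(5))) = (-42641 - 13571)/(11380 + sqrt(97 + 1/(-3 + 5))) = -56212/(11380 + sqrt(97 + 1/2)) = -56212/(11380 + sqrt(195/2)) = -56212/(11380 + sqrt(390)/2)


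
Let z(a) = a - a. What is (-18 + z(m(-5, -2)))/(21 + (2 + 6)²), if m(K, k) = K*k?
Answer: -18/85 ≈ -0.21176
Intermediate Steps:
z(a) = 0
(-18 + z(m(-5, -2)))/(21 + (2 + 6)²) = (-18 + 0)/(21 + (2 + 6)²) = -18/(21 + 8²) = -18/(21 + 64) = -18/85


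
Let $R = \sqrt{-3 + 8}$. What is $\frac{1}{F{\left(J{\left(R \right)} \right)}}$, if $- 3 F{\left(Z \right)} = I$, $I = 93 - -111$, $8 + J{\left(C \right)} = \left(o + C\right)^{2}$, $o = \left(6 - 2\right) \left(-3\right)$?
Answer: $- \frac{1}{68} \approx -0.014706$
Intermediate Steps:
$o = -12$ ($o = 4 \left(-3\right) = -12$)
$R = \sqrt{5} \approx 2.2361$
$J{\left(C \right)} = -8 + \left(-12 + C\right)^{2}$
$I = 204$ ($I = 93 + 111 = 204$)
$F{\left(Z \right)} = -68$ ($F{\left(Z \right)} = \left(- \frac{1}{3}\right) 204 = -68$)
$\frac{1}{F{\left(J{\left(R \right)} \right)}} = \frac{1}{-68} = - \frac{1}{68}$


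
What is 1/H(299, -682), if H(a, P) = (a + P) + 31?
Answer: -1/352 ≈ -0.0028409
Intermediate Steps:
H(a, P) = 31 + P + a (H(a, P) = (P + a) + 31 = 31 + P + a)
1/H(299, -682) = 1/(31 - 682 + 299) = 1/(-352) = -1/352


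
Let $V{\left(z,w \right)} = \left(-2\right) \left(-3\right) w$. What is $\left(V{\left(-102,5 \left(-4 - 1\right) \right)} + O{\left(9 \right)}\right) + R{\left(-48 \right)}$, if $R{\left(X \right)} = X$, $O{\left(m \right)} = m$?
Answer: $-189$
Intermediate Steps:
$V{\left(z,w \right)} = 6 w$
$\left(V{\left(-102,5 \left(-4 - 1\right) \right)} + O{\left(9 \right)}\right) + R{\left(-48 \right)} = \left(6 \cdot 5 \left(-4 - 1\right) + 9\right) - 48 = \left(6 \cdot 5 \left(-5\right) + 9\right) - 48 = \left(6 \left(-25\right) + 9\right) - 48 = \left(-150 + 9\right) - 48 = -141 - 48 = -189$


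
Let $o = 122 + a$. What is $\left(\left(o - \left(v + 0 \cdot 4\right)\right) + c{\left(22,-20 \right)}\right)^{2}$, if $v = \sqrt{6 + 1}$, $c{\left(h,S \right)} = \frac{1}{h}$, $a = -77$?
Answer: $\frac{985469}{484} - \frac{991 \sqrt{7}}{11} \approx 1797.7$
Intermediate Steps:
$v = \sqrt{7} \approx 2.6458$
$o = 45$ ($o = 122 - 77 = 45$)
$\left(\left(o - \left(v + 0 \cdot 4\right)\right) + c{\left(22,-20 \right)}\right)^{2} = \left(\left(45 - \left(\sqrt{7} + 0 \cdot 4\right)\right) + \frac{1}{22}\right)^{2} = \left(\left(45 - \left(\sqrt{7} + 0\right)\right) + \frac{1}{22}\right)^{2} = \left(\left(45 - \sqrt{7}\right) + \frac{1}{22}\right)^{2} = \left(\frac{991}{22} - \sqrt{7}\right)^{2}$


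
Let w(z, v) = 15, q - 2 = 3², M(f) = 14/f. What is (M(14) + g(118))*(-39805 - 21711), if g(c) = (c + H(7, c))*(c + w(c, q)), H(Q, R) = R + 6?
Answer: -1980015492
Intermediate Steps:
q = 11 (q = 2 + 3² = 2 + 9 = 11)
H(Q, R) = 6 + R
g(c) = (6 + 2*c)*(15 + c) (g(c) = (c + (6 + c))*(c + 15) = (6 + 2*c)*(15 + c))
(M(14) + g(118))*(-39805 - 21711) = (14/14 + (90 + 2*118² + 36*118))*(-39805 - 21711) = (14*(1/14) + (90 + 2*13924 + 4248))*(-61516) = (1 + (90 + 27848 + 4248))*(-61516) = (1 + 32186)*(-61516) = 32187*(-61516) = -1980015492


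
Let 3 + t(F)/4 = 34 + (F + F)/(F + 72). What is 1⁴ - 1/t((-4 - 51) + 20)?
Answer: 4271/4308 ≈ 0.99141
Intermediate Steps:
t(F) = 124 + 8*F/(72 + F) (t(F) = -12 + 4*(34 + (F + F)/(F + 72)) = -12 + 4*(34 + (2*F)/(72 + F)) = -12 + 4*(34 + 2*F/(72 + F)) = -12 + (136 + 8*F/(72 + F)) = 124 + 8*F/(72 + F))
1⁴ - 1/t((-4 - 51) + 20) = 1⁴ - 1/(12*(744 + 11*((-4 - 51) + 20))/(72 + ((-4 - 51) + 20))) = 1 - 1/(12*(744 + 11*(-55 + 20))/(72 + (-55 + 20))) = 1 - 1/(12*(744 + 11*(-35))/(72 - 35)) = 1 - 1/(12*(744 - 385)/37) = 1 - 1/(12*(1/37)*359) = 1 - 1/4308/37 = 1 - 1*37/4308 = 1 - 37/4308 = 4271/4308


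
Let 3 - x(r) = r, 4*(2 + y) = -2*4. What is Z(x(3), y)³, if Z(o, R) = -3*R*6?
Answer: 373248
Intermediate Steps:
y = -4 (y = -2 + (-2*4)/4 = -2 + (¼)*(-8) = -2 - 2 = -4)
x(r) = 3 - r
Z(o, R) = -18*R
Z(x(3), y)³ = (-18*(-4))³ = 72³ = 373248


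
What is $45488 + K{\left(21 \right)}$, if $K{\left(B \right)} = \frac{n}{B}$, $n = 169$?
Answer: $\frac{955417}{21} \approx 45496.0$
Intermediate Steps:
$K{\left(B \right)} = \frac{169}{B}$
$45488 + K{\left(21 \right)} = 45488 + \frac{169}{21} = \frac{955417}{21}$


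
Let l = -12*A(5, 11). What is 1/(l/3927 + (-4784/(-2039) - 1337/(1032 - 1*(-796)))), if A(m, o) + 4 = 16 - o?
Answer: 4879025228/7863973613 ≈ 0.62043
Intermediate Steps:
A(m, o) = 12 - o (A(m, o) = -4 + (16 - o) = 12 - o)
l = -12 (l = -12*(12 - 1*11) = -12*(12 - 11) = -12*1 = -12)
1/(l/3927 + (-4784/(-2039) - 1337/(1032 - 1*(-796)))) = 1/(-12/3927 + (-4784/(-2039) - 1337/(1032 - 1*(-796)))) = 1/(-12*1/3927 + (-4784*(-1/2039) - 1337/(1032 + 796))) = 1/(-4/1309 + (4784/2039 - 1337/1828)) = 1/(-4/1309 + 6019009/3727292) = 1/(7863973613/4879025228) = 4879025228/7863973613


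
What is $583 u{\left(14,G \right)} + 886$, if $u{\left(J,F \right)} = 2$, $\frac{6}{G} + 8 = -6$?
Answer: $2052$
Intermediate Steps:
$G = - \frac{3}{7}$ ($G = \frac{6}{-8 - 6} = \frac{6}{-14} = 6 \left(- \frac{1}{14}\right) = - \frac{3}{7} \approx -0.42857$)
$583 u{\left(14,G \right)} + 886 = 583 \cdot 2 + 886 = 1166 + 886 = 2052$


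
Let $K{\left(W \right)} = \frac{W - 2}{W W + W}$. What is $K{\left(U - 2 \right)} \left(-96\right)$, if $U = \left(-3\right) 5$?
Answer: $\frac{114}{17} \approx 6.7059$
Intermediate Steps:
$U = -15$
$K{\left(W \right)} = \frac{-2 + W}{W + W^{2}}$ ($K{\left(W \right)} = \frac{-2 + W}{W^{2} + W} = \frac{-2 + W}{W + W^{2}}$)
$K{\left(U - 2 \right)} \left(-96\right) = \frac{-2 - 17}{\left(-15 - 2\right) \left(1 - 17\right)} \left(-96\right) = \frac{-2 - 17}{\left(-17\right) \left(1 - 17\right)} \left(-96\right) = \left(- \frac{1}{17}\right) \frac{1}{-16} \left(-19\right) \left(-96\right) = \left(- \frac{1}{17}\right) \left(- \frac{1}{16}\right) \left(-19\right) \left(-96\right) = \left(- \frac{19}{272}\right) \left(-96\right) = \frac{114}{17}$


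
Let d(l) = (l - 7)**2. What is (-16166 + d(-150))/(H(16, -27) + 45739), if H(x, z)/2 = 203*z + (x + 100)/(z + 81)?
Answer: 229041/939095 ≈ 0.24390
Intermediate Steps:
d(l) = (-7 + l)**2
H(x, z) = 406*z + 2*(100 + x)/(81 + z) (H(x, z) = 2*(203*z + (x + 100)/(z + 81)) = 2*(203*z + (100 + x)/(81 + z)) = 406*z + 2*(100 + x)/(81 + z))
(-16166 + d(-150))/(H(16, -27) + 45739) = (-16166 + (-7 - 150)**2)/(2*(100 + 16 + 203*(-27)**2 + 16443*(-27))/(81 - 27) + 45739) = (-16166 + (-157)**2)/(2*(100 + 16 + 203*729 - 443961)/54 + 45739) = (-16166 + 24649)/(2*(1/54)*(100 + 16 + 147987 - 443961) + 45739) = 8483/(2*(1/54)*(-295858) + 45739) = 8483/(-295858/27 + 45739) = 8483/(939095/27) = 8483*(27/939095) = 229041/939095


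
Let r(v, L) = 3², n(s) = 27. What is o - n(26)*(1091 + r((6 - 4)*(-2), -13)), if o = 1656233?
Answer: 1626533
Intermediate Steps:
r(v, L) = 9
o - n(26)*(1091 + r((6 - 4)*(-2), -13)) = 1656233 - 27*(1091 + 9) = 1656233 - 27*1100 = 1656233 - 1*29700 = 1656233 - 29700 = 1626533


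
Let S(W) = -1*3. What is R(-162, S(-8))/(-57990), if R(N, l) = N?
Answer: 27/9665 ≈ 0.0027936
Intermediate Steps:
S(W) = -3
R(-162, S(-8))/(-57990) = -162/(-57990) = -162*(-1/57990) = 27/9665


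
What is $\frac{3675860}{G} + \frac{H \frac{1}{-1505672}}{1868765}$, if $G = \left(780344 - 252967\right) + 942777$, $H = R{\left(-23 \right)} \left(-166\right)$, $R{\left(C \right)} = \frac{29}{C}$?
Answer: $\frac{8495986875138984323}{3397955604621687620} \approx 2.5003$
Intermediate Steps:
$H = \frac{4814}{23}$ ($H = \frac{29}{-23} \left(-166\right) = 29 \left(- \frac{1}{23}\right) \left(-166\right) = \left(- \frac{29}{23}\right) \left(-166\right) = \frac{4814}{23} \approx 209.3$)
$G = 1470154$ ($G = 527377 + 942777 = 1470154$)
$\frac{3675860}{G} + \frac{H \frac{1}{-1505672}}{1868765} = \frac{3675860}{1470154} + \frac{\frac{4814}{23} \frac{1}{-1505672}}{1868765} = 3675860 \cdot \frac{1}{1470154} + \frac{4814}{23} \left(- \frac{1}{1505672}\right) \frac{1}{1868765} = \frac{1837930}{735077} - \frac{2407}{32358092053420} = \frac{8495986875138984323}{3397955604621687620}$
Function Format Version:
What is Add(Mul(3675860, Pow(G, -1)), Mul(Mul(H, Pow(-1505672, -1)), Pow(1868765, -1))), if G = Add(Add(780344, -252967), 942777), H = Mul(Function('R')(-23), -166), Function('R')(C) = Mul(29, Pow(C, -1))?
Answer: Rational(8495986875138984323, 3397955604621687620) ≈ 2.5003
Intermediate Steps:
H = Rational(4814, 23) (H = Mul(Mul(29, Pow(-23, -1)), -166) = Mul(Mul(29, Rational(-1, 23)), -166) = Mul(Rational(-29, 23), -166) = Rational(4814, 23) ≈ 209.30)
G = 1470154 (G = Add(527377, 942777) = 1470154)
Add(Mul(3675860, Pow(G, -1)), Mul(Mul(H, Pow(-1505672, -1)), Pow(1868765, -1))) = Add(Mul(3675860, Pow(1470154, -1)), Mul(Mul(Rational(4814, 23), Pow(-1505672, -1)), Pow(1868765, -1))) = Add(Mul(3675860, Rational(1, 1470154)), Mul(Mul(Rational(4814, 23), Rational(-1, 1505672)), Rational(1, 1868765))) = Add(Rational(1837930, 735077), Mul(Rational(-2407, 17315228), Rational(1, 1868765))) = Add(Rational(1837930, 735077), Rational(-2407, 32358092053420)) = Rational(8495986875138984323, 3397955604621687620)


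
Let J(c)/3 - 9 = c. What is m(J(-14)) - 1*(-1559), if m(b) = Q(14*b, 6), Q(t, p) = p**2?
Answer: 1595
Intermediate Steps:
J(c) = 27 + 3*c
m(b) = 36 (m(b) = 6**2 = 36)
m(J(-14)) - 1*(-1559) = 36 - 1*(-1559) = 36 + 1559 = 1595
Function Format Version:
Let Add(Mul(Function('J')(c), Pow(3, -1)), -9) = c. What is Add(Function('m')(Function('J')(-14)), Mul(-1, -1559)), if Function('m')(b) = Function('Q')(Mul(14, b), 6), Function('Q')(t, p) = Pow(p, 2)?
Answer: 1595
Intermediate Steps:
Function('J')(c) = Add(27, Mul(3, c))
Function('m')(b) = 36 (Function('m')(b) = Pow(6, 2) = 36)
Add(Function('m')(Function('J')(-14)), Mul(-1, -1559)) = Add(36, Mul(-1, -1559)) = Add(36, 1559) = 1595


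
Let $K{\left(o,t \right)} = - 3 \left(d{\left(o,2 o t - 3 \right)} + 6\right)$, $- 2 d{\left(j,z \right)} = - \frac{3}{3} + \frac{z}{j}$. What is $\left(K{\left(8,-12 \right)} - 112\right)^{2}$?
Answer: $\frac{7230721}{256} \approx 28245.0$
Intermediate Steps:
$d{\left(j,z \right)} = \frac{1}{2} - \frac{z}{2 j}$ ($d{\left(j,z \right)} = - \frac{- \frac{3}{3} + \frac{z}{j}}{2} = - \frac{\left(-3\right) \frac{1}{3} + \frac{z}{j}}{2} = - \frac{-1 + \frac{z}{j}}{2} = \frac{1}{2} - \frac{z}{2 j}$)
$K{\left(o,t \right)} = -18 - \frac{3 \left(3 + o - 2 o t\right)}{2 o}$ ($K{\left(o,t \right)} = - 3 \left(\frac{o - \left(2 o t - 3\right)}{2 o} + 6\right) = - 3 \left(\frac{o - \left(-3 + 2 o t\right)}{2 o} + 6\right) = - 3 \left(\frac{3 + o - 2 o t}{2 o} + 6\right) = - 3 \left(6 + \frac{3 + o - 2 o t}{2 o}\right) = -18 - \frac{3 \left(3 + o - 2 o t\right)}{2 o}$)
$\left(K{\left(8,-12 \right)} - 112\right)^{2} = \left(\left(- \frac{39}{2} + 3 \left(-12\right) - \frac{9}{2 \cdot 8}\right) - 112\right)^{2} = \left(\left(- \frac{39}{2} - 36 - \frac{9}{16}\right) - 112\right)^{2} = \left(- \frac{897}{16} - 112\right)^{2} = \left(- \frac{2689}{16}\right)^{2} = \frac{7230721}{256}$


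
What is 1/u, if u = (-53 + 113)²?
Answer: 1/3600 ≈ 0.00027778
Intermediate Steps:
u = 3600 (u = 60² = 3600)
1/u = 1/3600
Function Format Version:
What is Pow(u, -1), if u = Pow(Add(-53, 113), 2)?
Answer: Rational(1, 3600) ≈ 0.00027778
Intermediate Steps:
u = 3600 (u = Pow(60, 2) = 3600)
Pow(u, -1) = Pow(3600, -1) = Rational(1, 3600)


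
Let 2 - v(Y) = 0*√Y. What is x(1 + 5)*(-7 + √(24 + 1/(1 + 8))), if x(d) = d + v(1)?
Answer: -56 + 8*√217/3 ≈ -16.718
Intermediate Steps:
v(Y) = 2 (v(Y) = 2 - 0*√Y = 2 - 1*0 = 2 + 0 = 2)
x(d) = 2 + d (x(d) = d + 2 = 2 + d)
x(1 + 5)*(-7 + √(24 + 1/(1 + 8))) = (2 + (1 + 5))*(-7 + √(24 + 1/(1 + 8))) = (2 + 6)*(-7 + √(24 + 1/9)) = 8*(-7 + √(24 + ⅑)) = 8*(-7 + √(217/9)) = 8*(-7 + √217/3) = -56 + 8*√217/3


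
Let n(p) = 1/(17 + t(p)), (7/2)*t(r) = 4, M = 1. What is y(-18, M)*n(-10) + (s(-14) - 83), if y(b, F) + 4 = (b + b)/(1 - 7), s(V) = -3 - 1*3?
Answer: -11289/127 ≈ -88.890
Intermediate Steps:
t(r) = 8/7 (t(r) = (2/7)*4 = 8/7)
s(V) = -6 (s(V) = -3 - 3 = -6)
y(b, F) = -4 - b/3 (y(b, F) = -4 + (b + b)/(1 - 7) = -4 + (2*b)/(-6) = -4 + (2*b)*(-1/6) = -4 - b/3)
n(p) = 7/127 (n(p) = 1/(17 + 8/7) = 1/(127/7) = 7/127)
y(-18, M)*n(-10) + (s(-14) - 83) = (-4 - 1/3*(-18))*(7/127) + (-6 - 83) = (-4 + 6)*(7/127) - 89 = 2*(7/127) - 89 = 14/127 - 89 = -11289/127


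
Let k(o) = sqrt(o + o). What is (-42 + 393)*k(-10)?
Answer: 702*I*sqrt(5) ≈ 1569.7*I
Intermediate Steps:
k(o) = sqrt(2)*sqrt(o) (k(o) = sqrt(2*o) = sqrt(2)*sqrt(o))
(-42 + 393)*k(-10) = (-42 + 393)*(sqrt(2)*sqrt(-10)) = 351*(sqrt(2)*(I*sqrt(10))) = 351*(2*I*sqrt(5)) = 702*I*sqrt(5)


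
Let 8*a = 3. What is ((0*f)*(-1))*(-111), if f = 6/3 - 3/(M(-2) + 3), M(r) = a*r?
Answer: 0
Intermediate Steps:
a = 3/8 (a = (1/8)*3 = 3/8 ≈ 0.37500)
M(r) = 3*r/8
f = 2/3 (f = 6/3 - 3/((3/8)*(-2) + 3) = 6*(1/3) - 3/(-3/4 + 3) = 2 - 3/9/4 = 2 - 3*4/9 = 2 - 4/3 = 2/3 ≈ 0.66667)
((0*f)*(-1))*(-111) = ((0*(2/3))*(-1))*(-111) = (0*(-1))*(-111) = 0*(-111) = 0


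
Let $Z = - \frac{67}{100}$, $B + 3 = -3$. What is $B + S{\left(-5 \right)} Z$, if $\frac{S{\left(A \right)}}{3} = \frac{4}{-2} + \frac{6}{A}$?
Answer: $\frac{54}{125} \approx 0.432$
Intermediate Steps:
$S{\left(A \right)} = -6 + \frac{18}{A}$ ($S{\left(A \right)} = 3 \left(\frac{4}{-2} + \frac{6}{A}\right) = 3 \left(4 \left(- \frac{1}{2}\right) + \frac{6}{A}\right) = 3 \left(-2 + \frac{6}{A}\right) = -6 + \frac{18}{A}$)
$B = -6$ ($B = -3 - 3 = -6$)
$Z = - \frac{67}{100}$ ($Z = \left(-67\right) \frac{1}{100} = - \frac{67}{100} \approx -0.67$)
$B + S{\left(-5 \right)} Z = -6 + \left(-6 + \frac{18}{-5}\right) \left(- \frac{67}{100}\right) = -6 + \left(-6 + 18 \left(- \frac{1}{5}\right)\right) \left(- \frac{67}{100}\right) = -6 + \left(-6 - \frac{18}{5}\right) \left(- \frac{67}{100}\right) = -6 - - \frac{804}{125} = -6 + \frac{804}{125} = \frac{54}{125}$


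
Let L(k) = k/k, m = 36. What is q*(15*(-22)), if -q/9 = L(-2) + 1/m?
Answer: 6105/2 ≈ 3052.5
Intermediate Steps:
L(k) = 1
q = -37/4 (q = -9*(1 + 1/36) = -9*37/36 = -37/4 ≈ -9.2500)
q*(15*(-22)) = -555*(-22)/4 = -37/4*(-330) = 6105/2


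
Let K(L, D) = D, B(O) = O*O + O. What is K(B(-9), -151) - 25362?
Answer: -25513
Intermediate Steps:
B(O) = O + O² (B(O) = O² + O = O + O²)
K(B(-9), -151) - 25362 = -151 - 25362 = -25513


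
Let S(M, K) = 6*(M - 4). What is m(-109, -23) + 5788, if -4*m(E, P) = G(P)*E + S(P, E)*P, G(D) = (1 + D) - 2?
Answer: 8405/2 ≈ 4202.5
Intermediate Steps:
G(D) = -1 + D
S(M, K) = -24 + 6*M (S(M, K) = 6*(-4 + M) = -24 + 6*M)
m(E, P) = -E*(-1 + P)/4 - P*(-24 + 6*P)/4 (m(E, P) = -((-1 + P)*E + (-24 + 6*P)*P)/4 = -(E*(-1 + P) + P*(-24 + 6*P))/4 = -E*(-1 + P)/4 - P*(-24 + 6*P)/4)
m(-109, -23) + 5788 = (-3/2*(-23)*(-4 - 23) - ¼*(-109)*(-1 - 23)) + 5788 = (-3/2*(-23)*(-27) - ¼*(-109)*(-24)) + 5788 = (-1863/2 - 654) + 5788 = -3171/2 + 5788 = 8405/2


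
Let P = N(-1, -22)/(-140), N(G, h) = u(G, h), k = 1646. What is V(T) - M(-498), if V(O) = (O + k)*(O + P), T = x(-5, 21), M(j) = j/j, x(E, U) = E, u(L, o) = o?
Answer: -556369/70 ≈ -7948.1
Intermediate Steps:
N(G, h) = h
M(j) = 1
T = -5
P = 11/70 (P = -22/(-140) = -22*(-1/140) = 11/70 ≈ 0.15714)
V(O) = (1646 + O)*(11/70 + O) (V(O) = (O + 1646)*(O + 11/70) = (1646 + O)*(11/70 + O))
V(T) - M(-498) = (9053/35 + (-5)**2 + (115231/70)*(-5)) - 1*1 = (9053/35 + 25 - 115231/14) - 1 = -556299/70 - 1 = -556369/70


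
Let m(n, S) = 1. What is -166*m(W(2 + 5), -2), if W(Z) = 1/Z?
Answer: -166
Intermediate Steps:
-166*m(W(2 + 5), -2) = -166*1 = -166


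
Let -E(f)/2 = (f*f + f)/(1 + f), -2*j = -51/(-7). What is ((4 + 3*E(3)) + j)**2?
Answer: 61009/196 ≈ 311.27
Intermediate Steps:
j = -51/14 (j = -(-51)/(2*(-7)) = -(-51)*(-1)/(2*7) = -1/2*51/7 = -51/14 ≈ -3.6429)
E(f) = -2*(f + f**2)/(1 + f) (E(f) = -2*(f*f + f)/(1 + f) = -2*(f**2 + f)/(1 + f) = -2*(f + f**2)/(1 + f))
((4 + 3*E(3)) + j)**2 = ((4 + 3*(-2*3)) - 51/14)**2 = ((4 + 3*(-6)) - 51/14)**2 = ((4 - 18) - 51/14)**2 = (-14 - 51/14)**2 = (-247/14)**2 = 61009/196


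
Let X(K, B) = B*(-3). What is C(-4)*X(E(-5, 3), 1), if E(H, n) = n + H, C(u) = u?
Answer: 12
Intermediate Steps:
E(H, n) = H + n
X(K, B) = -3*B
C(-4)*X(E(-5, 3), 1) = -(-12) = -4*(-3) = 12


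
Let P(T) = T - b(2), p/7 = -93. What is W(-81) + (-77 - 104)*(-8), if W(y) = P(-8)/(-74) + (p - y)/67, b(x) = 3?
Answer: 7137741/4958 ≈ 1439.6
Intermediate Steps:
p = -651 (p = 7*(-93) = -651)
P(T) = -3 + T (P(T) = T - 1*3 = T - 3 = -3 + T)
W(y) = -47437/4958 - y/67 (W(y) = (-3 - 8)/(-74) + (-651 - y)/67 = -11*(-1/74) + (-651 - y)*(1/67) = 11/74 + (-651/67 - y/67) = -47437/4958 - y/67)
W(-81) + (-77 - 104)*(-8) = (-47437/4958 - 1/67*(-81)) + (-77 - 104)*(-8) = (-47437/4958 + 81/67) - 181*(-8) = -41443/4958 + 1448 = 7137741/4958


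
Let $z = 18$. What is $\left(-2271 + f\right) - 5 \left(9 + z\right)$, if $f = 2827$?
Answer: $421$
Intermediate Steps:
$\left(-2271 + f\right) - 5 \left(9 + z\right) = \left(-2271 + 2827\right) - 5 \left(9 + 18\right) = 556 - 135 = 421$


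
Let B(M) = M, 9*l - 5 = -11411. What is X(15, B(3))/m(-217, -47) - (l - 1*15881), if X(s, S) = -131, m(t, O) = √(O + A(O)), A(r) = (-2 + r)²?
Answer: 51445/3 - 131*√2354/2354 ≈ 17146.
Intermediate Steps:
l = -3802/3 (l = 5/9 + (⅑)*(-11411) = 5/9 - 11411/9 = -3802/3 ≈ -1267.3)
m(t, O) = √(O + (-2 + O)²)
X(15, B(3))/m(-217, -47) - (l - 1*15881) = -131/√(-47 + (-2 - 47)²) - (-3802/3 - 1*15881) = -131/√(-47 + (-49)²) - (-3802/3 - 15881) = -131/√(-47 + 2401) - 1*(-51445/3) = -131*√2354/2354 + 51445/3 = 51445/3 - 131*√2354/2354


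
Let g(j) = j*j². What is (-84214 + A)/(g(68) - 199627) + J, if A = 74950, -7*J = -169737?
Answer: 19486591437/803635 ≈ 24248.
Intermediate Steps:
J = 169737/7 (J = -⅐*(-169737) = 169737/7 ≈ 24248.)
g(j) = j³
(-84214 + A)/(g(68) - 199627) + J = (-84214 + 74950)/(68³ - 199627) + 169737/7 = -9264/(314432 - 199627) + 169737/7 = -9264/114805 + 169737/7 = 19486591437/803635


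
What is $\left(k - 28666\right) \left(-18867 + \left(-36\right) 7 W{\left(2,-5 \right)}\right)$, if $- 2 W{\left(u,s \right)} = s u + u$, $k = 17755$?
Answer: $216856125$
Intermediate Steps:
$W{\left(u,s \right)} = - \frac{u}{2} - \frac{s u}{2}$ ($W{\left(u,s \right)} = - \frac{s u + u}{2} = - \frac{u + s u}{2} = - \frac{u}{2} - \frac{s u}{2}$)
$\left(k - 28666\right) \left(-18867 + \left(-36\right) 7 W{\left(2,-5 \right)}\right) = \left(17755 - 28666\right) \left(-18867 + \left(-36\right) 7 \left(\left(- \frac{1}{2}\right) 2 \left(1 - 5\right)\right)\right) = - 10911 \left(-18867 - 252 \left(\left(- \frac{1}{2}\right) 2 \left(-4\right)\right)\right) = - 10911 \left(-18867 - 1008\right) = \left(-10911\right) \left(-19875\right) = 216856125$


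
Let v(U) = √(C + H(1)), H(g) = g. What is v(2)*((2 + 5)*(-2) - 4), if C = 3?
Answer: -36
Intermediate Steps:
v(U) = 2 (v(U) = √(3 + 1) = √4 = 2)
v(2)*((2 + 5)*(-2) - 4) = 2*((2 + 5)*(-2) - 4) = 2*(7*(-2) - 4) = 2*(-14 - 4) = 2*(-18) = -36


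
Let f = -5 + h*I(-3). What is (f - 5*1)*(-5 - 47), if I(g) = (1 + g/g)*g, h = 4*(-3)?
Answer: -3224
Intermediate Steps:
h = -12
I(g) = 2*g (I(g) = (1 + 1)*g = 2*g)
f = 67 (f = -5 - 24*(-3) = -5 - 12*(-6) = -5 + 72 = 67)
(f - 5*1)*(-5 - 47) = (67 - 5*1)*(-5 - 47) = (67 - 5)*(-52) = 62*(-52) = -3224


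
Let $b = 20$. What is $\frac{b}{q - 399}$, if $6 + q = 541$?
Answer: $\frac{5}{34} \approx 0.14706$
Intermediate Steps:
$q = 535$ ($q = -6 + 541 = 535$)
$\frac{b}{q - 399} = \frac{1}{535 - 399} \cdot 20 = \frac{1}{136} \cdot 20 = \frac{5}{34}$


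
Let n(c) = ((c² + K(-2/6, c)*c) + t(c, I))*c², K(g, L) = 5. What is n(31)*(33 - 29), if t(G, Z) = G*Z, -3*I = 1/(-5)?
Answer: 64467724/15 ≈ 4.2978e+6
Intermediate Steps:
I = 1/15 (I = -1/(3*(-5)) = -(-1)/(3*5) = -⅓*(-⅕) = 1/15 ≈ 0.066667)
n(c) = c²*(c² + 76*c/15) (n(c) = ((c² + 5*c) + c*(1/15))*c² = ((c² + 5*c) + c/15)*c² = (c² + 76*c/15)*c² = c²*(c² + 76*c/15))
n(31)*(33 - 29) = (31³*(76/15 + 31))*(33 - 29) = (29791*(541/15))*4 = (16116931/15)*4 = 64467724/15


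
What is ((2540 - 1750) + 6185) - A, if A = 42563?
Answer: -35588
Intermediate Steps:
((2540 - 1750) + 6185) - A = ((2540 - 1750) + 6185) - 1*42563 = (790 + 6185) - 42563 = 6975 - 42563 = -35588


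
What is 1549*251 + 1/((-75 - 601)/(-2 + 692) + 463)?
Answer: 61973394548/159397 ≈ 3.8880e+5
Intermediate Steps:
1549*251 + 1/((-75 - 601)/(-2 + 692) + 463) = 388799 + 1/(-676/690 + 463) = 388799 + 1/(-676*1/690 + 463) = 388799 + 1/(-338/345 + 463) = 388799 + 1/(159397/345) = 388799 + 345/159397 = 61973394548/159397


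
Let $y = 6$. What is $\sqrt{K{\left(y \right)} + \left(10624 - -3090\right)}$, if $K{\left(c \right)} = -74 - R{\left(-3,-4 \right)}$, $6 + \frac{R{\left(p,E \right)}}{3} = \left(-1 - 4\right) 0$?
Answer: $\sqrt{13658} \approx 116.87$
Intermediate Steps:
$R{\left(p,E \right)} = -18$ ($R{\left(p,E \right)} = -18 + 3 \left(-1 - 4\right) 0 = -18 + 3 \left(\left(-5\right) 0\right) = -18 + 3 \cdot 0 = -18 + 0 = -18$)
$K{\left(c \right)} = -56$ ($K{\left(c \right)} = -74 - -18 = -74 + 18 = -56$)
$\sqrt{K{\left(y \right)} + \left(10624 - -3090\right)} = \sqrt{-56 + \left(10624 - -3090\right)} = \sqrt{-56 + \left(10624 + 3090\right)} = \sqrt{-56 + 13714} = \sqrt{13658}$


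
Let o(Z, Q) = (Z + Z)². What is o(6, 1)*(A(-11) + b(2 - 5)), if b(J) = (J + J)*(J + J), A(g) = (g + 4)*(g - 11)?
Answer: 27360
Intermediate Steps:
o(Z, Q) = 4*Z² (o(Z, Q) = (2*Z)² = 4*Z²)
A(g) = (-11 + g)*(4 + g) (A(g) = (4 + g)*(-11 + g) = (-11 + g)*(4 + g))
b(J) = 4*J² (b(J) = (2*J)*(2*J) = 4*J²)
o(6, 1)*(A(-11) + b(2 - 5)) = (4*6²)*((-44 + (-11)² - 7*(-11)) + 4*(2 - 5)²) = (4*36)*((-44 + 121 + 77) + 4*(-3)²) = 144*(154 + 4*9) = 144*(154 + 36) = 144*190 = 27360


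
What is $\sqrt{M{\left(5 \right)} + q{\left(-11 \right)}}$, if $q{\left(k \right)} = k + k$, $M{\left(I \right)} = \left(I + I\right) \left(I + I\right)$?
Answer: $\sqrt{78} \approx 8.8318$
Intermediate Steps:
$M{\left(I \right)} = 4 I^{2}$ ($M{\left(I \right)} = 2 I 2 I = 4 I^{2}$)
$q{\left(k \right)} = 2 k$
$\sqrt{M{\left(5 \right)} + q{\left(-11 \right)}} = \sqrt{4 \cdot 5^{2} + 2 \left(-11\right)} = \sqrt{4 \cdot 25 - 22} = \sqrt{100 - 22} = \sqrt{78}$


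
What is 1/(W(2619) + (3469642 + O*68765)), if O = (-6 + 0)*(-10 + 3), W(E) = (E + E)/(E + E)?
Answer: 1/6357773 ≈ 1.5729e-7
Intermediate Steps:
W(E) = 1 (W(E) = (2*E)/((2*E)) = (2*E)*(1/(2*E)) = 1)
O = 42 (O = -6*(-7) = 42)
1/(W(2619) + (3469642 + O*68765)) = 1/(1 + (3469642 + 42*68765)) = 1/(1 + (3469642 + 2888130)) = 1/(1 + 6357772) = 1/6357773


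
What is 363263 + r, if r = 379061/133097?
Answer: 48349594572/133097 ≈ 3.6327e+5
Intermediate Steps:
r = 379061/133097 (r = 379061*(1/133097) = 379061/133097 ≈ 2.8480)
363263 + r = 363263 + 379061/133097 = 48349594572/133097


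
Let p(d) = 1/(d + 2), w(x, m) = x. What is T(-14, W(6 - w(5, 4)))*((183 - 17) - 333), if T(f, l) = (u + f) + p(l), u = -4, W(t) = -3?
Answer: 3173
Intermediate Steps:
p(d) = 1/(2 + d)
T(f, l) = -4 + f + 1/(2 + l) (T(f, l) = (-4 + f) + 1/(2 + l) = -4 + f + 1/(2 + l))
T(-14, W(6 - w(5, 4)))*((183 - 17) - 333) = ((1 + (-4 - 14)*(2 - 3))/(2 - 3))*((183 - 17) - 333) = ((1 - 18*(-1))/(-1))*(166 - 333) = -(1 + 18)*(-167) = -1*19*(-167) = -19*(-167) = 3173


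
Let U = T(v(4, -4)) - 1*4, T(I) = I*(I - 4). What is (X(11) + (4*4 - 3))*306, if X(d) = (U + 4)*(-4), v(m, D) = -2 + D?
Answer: -69462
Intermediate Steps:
T(I) = I*(-4 + I)
U = 56 (U = (-2 - 4)*(-4 + (-2 - 4)) - 1*4 = -6*(-4 - 6) - 4 = -6*(-10) - 4 = 60 - 4 = 56)
X(d) = -240 (X(d) = (56 + 4)*(-4) = 60*(-4) = -240)
(X(11) + (4*4 - 3))*306 = (-240 + (4*4 - 3))*306 = (-240 + (16 - 3))*306 = (-240 + 13)*306 = -227*306 = -69462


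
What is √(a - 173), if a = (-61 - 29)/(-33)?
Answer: I*√20603/11 ≈ 13.049*I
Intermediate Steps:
a = 30/11 (a = -90*(-1/33) = 30/11 ≈ 2.7273)
√(a - 173) = √(30/11 - 173) = √(-1873/11) = I*√20603/11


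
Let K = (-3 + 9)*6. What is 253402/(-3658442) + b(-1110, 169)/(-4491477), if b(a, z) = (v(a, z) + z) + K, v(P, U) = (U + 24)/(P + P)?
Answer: -1264177798214387/18239306989705740 ≈ -0.069311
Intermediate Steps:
K = 36 (K = 6*6 = 36)
v(P, U) = (24 + U)/(2*P) (v(P, U) = (24 + U)/((2*P)) = (24 + U)*(1/(2*P)) = (24 + U)/(2*P))
b(a, z) = 36 + z + (24 + z)/(2*a) (b(a, z) = ((24 + z)/(2*a) + z) + 36 = (z + (24 + z)/(2*a)) + 36 = 36 + z + (24 + z)/(2*a))
253402/(-3658442) + b(-1110, 169)/(-4491477) = 253402/(-3658442) + ((12 + (½)*169 - 1110*(36 + 169))/(-1110))/(-4491477) = 253402*(-1/3658442) - (12 + 169/2 - 1110*205)/1110*(-1/4491477) = -126701/1829221 - (12 + 169/2 - 227550)/1110*(-1/4491477) = -126701/1829221 - 1/1110*(-454907/2)*(-1/4491477) = -126701/1829221 + (454907/2220)*(-1/4491477) = -126701/1829221 - 454907/9971078940 = -1264177798214387/18239306989705740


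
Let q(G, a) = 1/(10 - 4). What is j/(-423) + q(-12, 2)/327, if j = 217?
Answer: -5251/10246 ≈ -0.51249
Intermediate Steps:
q(G, a) = 1/6
j/(-423) + q(-12, 2)/327 = 217/(-423) + (1/6)/327 = 217*(-1/423) + (1/6)*(1/327) = -217/423 + 1/1962 = -5251/10246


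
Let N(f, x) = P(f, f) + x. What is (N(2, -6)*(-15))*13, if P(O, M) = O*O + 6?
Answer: -780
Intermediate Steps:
P(O, M) = 6 + O² (P(O, M) = O² + 6 = 6 + O²)
N(f, x) = 6 + x + f² (N(f, x) = (6 + f²) + x = 6 + x + f²)
(N(2, -6)*(-15))*13 = ((6 - 6 + 2²)*(-15))*13 = ((6 - 6 + 4)*(-15))*13 = (4*(-15))*13 = -60*13 = -780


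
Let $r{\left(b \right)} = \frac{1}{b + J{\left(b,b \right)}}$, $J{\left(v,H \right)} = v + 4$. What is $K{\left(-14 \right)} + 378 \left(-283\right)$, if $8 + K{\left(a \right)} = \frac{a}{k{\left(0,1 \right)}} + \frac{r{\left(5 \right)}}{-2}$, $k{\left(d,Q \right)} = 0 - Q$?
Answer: $- \frac{2995105}{28} \approx -1.0697 \cdot 10^{5}$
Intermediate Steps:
$k{\left(d,Q \right)} = - Q$
$J{\left(v,H \right)} = 4 + v$
$r{\left(b \right)} = \frac{1}{4 + 2 b}$ ($r{\left(b \right)} = \frac{1}{b + \left(4 + b\right)} = \frac{1}{4 + 2 b}$)
$K{\left(a \right)} = - \frac{225}{28} - a$ ($K{\left(a \right)} = -8 + \left(\frac{a}{\left(-1\right) 1} + \frac{\frac{1}{2} \frac{1}{2 + 5}}{-2}\right) = -8 + \left(\frac{a}{-1} + \frac{1}{2 \cdot 7} \left(- \frac{1}{2}\right)\right) = -8 + \left(a \left(-1\right) + \frac{1}{2} \cdot \frac{1}{7} \left(- \frac{1}{2}\right)\right) = -8 - \left(\frac{1}{28} + a\right) = - \frac{225}{28} - a$)
$K{\left(-14 \right)} + 378 \left(-283\right) = \left(- \frac{225}{28} - -14\right) + 378 \left(-283\right) = \left(- \frac{225}{28} + 14\right) - 106974 = \frac{167}{28} - 106974 = - \frac{2995105}{28}$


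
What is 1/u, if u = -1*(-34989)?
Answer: 1/34989 ≈ 2.8580e-5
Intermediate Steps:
u = 34989
1/u = 1/34989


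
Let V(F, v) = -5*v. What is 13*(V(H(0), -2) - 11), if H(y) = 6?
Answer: -13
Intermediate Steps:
13*(V(H(0), -2) - 11) = 13*(-5*(-2) - 11) = 13*(10 - 11) = 13*(-1) = -13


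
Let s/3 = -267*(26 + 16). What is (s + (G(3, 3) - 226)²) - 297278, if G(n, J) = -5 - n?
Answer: -276164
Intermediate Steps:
s = -33642 (s = 3*(-267*(26 + 16)) = 3*(-267*42) = 3*(-11214) = -33642)
(s + (G(3, 3) - 226)²) - 297278 = (-33642 + ((-5 - 1*3) - 226)²) - 297278 = (-33642 + ((-5 - 3) - 226)²) - 297278 = (-33642 + (-8 - 226)²) - 297278 = (-33642 + (-234)²) - 297278 = (-33642 + 54756) - 297278 = 21114 - 297278 = -276164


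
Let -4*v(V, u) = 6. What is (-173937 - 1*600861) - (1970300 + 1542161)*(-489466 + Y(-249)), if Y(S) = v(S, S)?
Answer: 3438469459439/2 ≈ 1.7192e+12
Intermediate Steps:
v(V, u) = -3/2 (v(V, u) = -¼*6 = -3/2)
Y(S) = -3/2
(-173937 - 1*600861) - (1970300 + 1542161)*(-489466 + Y(-249)) = (-173937 - 1*600861) - (1970300 + 1542161)*(-489466 - 3/2) = (-173937 - 600861) - 3512461*(-978935)/2 = -774798 - 1*(-3438471009035/2) = -774798 + 3438471009035/2 = 3438469459439/2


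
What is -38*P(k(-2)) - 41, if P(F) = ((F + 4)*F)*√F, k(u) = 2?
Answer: -41 - 456*√2 ≈ -685.88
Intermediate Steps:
P(F) = F^(3/2)*(4 + F) (P(F) = ((4 + F)*F)*√F = (F*(4 + F))*√F = F^(3/2)*(4 + F))
-38*P(k(-2)) - 41 = -38*2^(3/2)*(4 + 2) - 41 = -38*2*√2*6 - 41 = -456*√2 - 41 = -41 - 456*√2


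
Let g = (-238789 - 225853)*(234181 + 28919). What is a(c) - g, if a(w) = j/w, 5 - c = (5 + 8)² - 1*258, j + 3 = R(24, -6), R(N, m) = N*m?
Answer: 11491247158653/94 ≈ 1.2225e+11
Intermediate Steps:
j = -147 (j = -3 + 24*(-6) = -3 - 144 = -147)
c = 94 (c = 5 - ((5 + 8)² - 1*258) = 5 - (13² - 258) = 5 - (169 - 258) = 5 - 1*(-89) = 5 + 89 = 94)
a(w) = -147/w
g = -122247310200 (g = -464642*263100 = -122247310200)
a(c) - g = -147/94 - 1*(-122247310200) = -147*1/94 + 122247310200 = -147/94 + 122247310200 = 11491247158653/94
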